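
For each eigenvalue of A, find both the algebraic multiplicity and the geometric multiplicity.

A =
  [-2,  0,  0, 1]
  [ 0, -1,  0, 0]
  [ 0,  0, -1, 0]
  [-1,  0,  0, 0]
λ = -1: alg = 4, geom = 3

Step 1 — factor the characteristic polynomial to read off the algebraic multiplicities:
  χ_A(x) = (x + 1)^4

Step 2 — compute geometric multiplicities via the rank-nullity identity g(λ) = n − rank(A − λI):
  rank(A − (-1)·I) = 1, so dim ker(A − (-1)·I) = n − 1 = 3

Summary:
  λ = -1: algebraic multiplicity = 4, geometric multiplicity = 3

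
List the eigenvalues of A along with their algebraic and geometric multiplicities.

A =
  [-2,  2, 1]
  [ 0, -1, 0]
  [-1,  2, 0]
λ = -1: alg = 3, geom = 2

Step 1 — factor the characteristic polynomial to read off the algebraic multiplicities:
  χ_A(x) = (x + 1)^3

Step 2 — compute geometric multiplicities via the rank-nullity identity g(λ) = n − rank(A − λI):
  rank(A − (-1)·I) = 1, so dim ker(A − (-1)·I) = n − 1 = 2

Summary:
  λ = -1: algebraic multiplicity = 3, geometric multiplicity = 2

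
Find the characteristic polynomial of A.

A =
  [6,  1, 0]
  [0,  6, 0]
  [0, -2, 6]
x^3 - 18*x^2 + 108*x - 216

Expanding det(x·I − A) (e.g. by cofactor expansion or by noting that A is similar to its Jordan form J, which has the same characteristic polynomial as A) gives
  χ_A(x) = x^3 - 18*x^2 + 108*x - 216
which factors as (x - 6)^3. The eigenvalues (with algebraic multiplicities) are λ = 6 with multiplicity 3.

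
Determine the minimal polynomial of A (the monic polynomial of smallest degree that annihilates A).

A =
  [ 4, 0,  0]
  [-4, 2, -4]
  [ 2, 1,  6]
x^2 - 8*x + 16

The characteristic polynomial is χ_A(x) = (x - 4)^3, so the eigenvalues are known. The minimal polynomial is
  m_A(x) = Π_λ (x − λ)^{k_λ}
where k_λ is the size of the *largest* Jordan block for λ (equivalently, the smallest k with (A − λI)^k v = 0 for every generalised eigenvector v of λ).

  λ = 4: largest Jordan block has size 2, contributing (x − 4)^2

So m_A(x) = (x - 4)^2 = x^2 - 8*x + 16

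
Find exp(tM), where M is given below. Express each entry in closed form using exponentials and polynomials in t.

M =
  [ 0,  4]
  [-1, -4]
e^{tM} =
  [2*t*exp(-2*t) + exp(-2*t), 4*t*exp(-2*t)]
  [-t*exp(-2*t), -2*t*exp(-2*t) + exp(-2*t)]

Strategy: write M = P · J · P⁻¹ where J is a Jordan canonical form, so e^{tM} = P · e^{tJ} · P⁻¹, and e^{tJ} can be computed block-by-block.

M has Jordan form
J =
  [-2,  1]
  [ 0, -2]
(up to reordering of blocks).

Per-block formulas:
  For a 2×2 Jordan block J_2(-2): exp(t · J_2(-2)) = e^(-2t)·(I + t·N), where N is the 2×2 nilpotent shift.

After assembling e^{tJ} and conjugating by P, we get:

e^{tM} =
  [2*t*exp(-2*t) + exp(-2*t), 4*t*exp(-2*t)]
  [-t*exp(-2*t), -2*t*exp(-2*t) + exp(-2*t)]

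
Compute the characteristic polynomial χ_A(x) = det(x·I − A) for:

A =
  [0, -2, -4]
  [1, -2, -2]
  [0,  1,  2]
x^3

Expanding det(x·I − A) (e.g. by cofactor expansion or by noting that A is similar to its Jordan form J, which has the same characteristic polynomial as A) gives
  χ_A(x) = x^3
which factors as x^3. The eigenvalues (with algebraic multiplicities) are λ = 0 with multiplicity 3.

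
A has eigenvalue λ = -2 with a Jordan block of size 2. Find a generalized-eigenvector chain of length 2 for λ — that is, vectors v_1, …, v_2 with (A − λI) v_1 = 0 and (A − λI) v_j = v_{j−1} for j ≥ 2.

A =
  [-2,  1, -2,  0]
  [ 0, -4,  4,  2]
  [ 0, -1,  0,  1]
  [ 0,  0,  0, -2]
A Jordan chain for λ = -2 of length 2:
v_1 = (1, -2, -1, 0)ᵀ
v_2 = (0, 1, 0, 0)ᵀ

Let N = A − (-2)·I. We want v_2 with N^2 v_2 = 0 but N^1 v_2 ≠ 0; then v_{j-1} := N · v_j for j = 2, …, 2.

Pick v_2 = (0, 1, 0, 0)ᵀ.
Then v_1 = N · v_2 = (1, -2, -1, 0)ᵀ.

Sanity check: (A − (-2)·I) v_1 = (0, 0, 0, 0)ᵀ = 0. ✓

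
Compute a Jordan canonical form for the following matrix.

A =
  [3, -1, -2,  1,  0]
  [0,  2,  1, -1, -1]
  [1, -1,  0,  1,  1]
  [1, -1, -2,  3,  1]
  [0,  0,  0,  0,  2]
J_3(2) ⊕ J_2(2)

The characteristic polynomial is
  det(x·I − A) = x^5 - 10*x^4 + 40*x^3 - 80*x^2 + 80*x - 32 = (x - 2)^5

Eigenvalues and multiplicities (the geometric multiplicity of λ is n − rank(A − λI), which equals the number of Jordan blocks for λ):
  λ = 2: algebraic multiplicity = 5, geometric multiplicity = 2

Determining the block sizes for each eigenvalue:
  λ = 2: with am = 5 and gm = 2, the partition is not yet determined (e.g. several partitions of 5 into 2 parts exist). Let N = A − (2)·I. Computing rank(N^1) = 3, rank(N^2) = 1, rank(N^3) = 0; the number of blocks of size ≥ j is rank(N^{j−1}) − rank(N^j), giving [2, 2, 1]. So we have 1 block(s) of size 3, 1 block(s) of size 2 → block sizes [3, 2]

Assembling the blocks gives a Jordan form
J =
  [2, 1, 0, 0, 0]
  [0, 2, 1, 0, 0]
  [0, 0, 2, 0, 0]
  [0, 0, 0, 2, 1]
  [0, 0, 0, 0, 2]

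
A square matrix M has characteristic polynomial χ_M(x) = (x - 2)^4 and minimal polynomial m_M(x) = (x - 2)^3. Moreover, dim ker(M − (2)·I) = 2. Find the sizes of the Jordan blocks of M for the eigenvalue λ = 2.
Block sizes for λ = 2: [3, 1]

Step 1 — from the characteristic polynomial, algebraic multiplicity of λ = 2 is 4. From dim ker(M − (2)·I) = 2, there are exactly 2 Jordan blocks for λ = 2.
Step 2 — from the minimal polynomial, the factor (x − 2)^3 tells us the largest block for λ = 2 has size 3.
Step 3 — with total size 4, 2 blocks, and largest block 3, the block sizes (in nonincreasing order) are [3, 1].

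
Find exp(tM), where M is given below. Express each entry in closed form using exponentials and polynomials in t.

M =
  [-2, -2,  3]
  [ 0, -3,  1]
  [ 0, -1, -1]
e^{tM} =
  [exp(-2*t), -t^2*exp(-2*t)/2 - 2*t*exp(-2*t), t^2*exp(-2*t)/2 + 3*t*exp(-2*t)]
  [0, -t*exp(-2*t) + exp(-2*t), t*exp(-2*t)]
  [0, -t*exp(-2*t), t*exp(-2*t) + exp(-2*t)]

Strategy: write M = P · J · P⁻¹ where J is a Jordan canonical form, so e^{tM} = P · e^{tJ} · P⁻¹, and e^{tJ} can be computed block-by-block.

M has Jordan form
J =
  [-2,  1,  0]
  [ 0, -2,  1]
  [ 0,  0, -2]
(up to reordering of blocks).

Per-block formulas:
  For a 3×3 Jordan block J_3(-2): exp(t · J_3(-2)) = e^(-2t)·(I + t·N + (t^2/2)·N^2), where N is the 3×3 nilpotent shift.

After assembling e^{tJ} and conjugating by P, we get:

e^{tM} =
  [exp(-2*t), -t^2*exp(-2*t)/2 - 2*t*exp(-2*t), t^2*exp(-2*t)/2 + 3*t*exp(-2*t)]
  [0, -t*exp(-2*t) + exp(-2*t), t*exp(-2*t)]
  [0, -t*exp(-2*t), t*exp(-2*t) + exp(-2*t)]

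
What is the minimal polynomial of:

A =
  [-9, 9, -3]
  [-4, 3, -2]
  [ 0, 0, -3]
x^2 + 6*x + 9

The characteristic polynomial is χ_A(x) = (x + 3)^3, so the eigenvalues are known. The minimal polynomial is
  m_A(x) = Π_λ (x − λ)^{k_λ}
where k_λ is the size of the *largest* Jordan block for λ (equivalently, the smallest k with (A − λI)^k v = 0 for every generalised eigenvector v of λ).

  λ = -3: largest Jordan block has size 2, contributing (x + 3)^2

So m_A(x) = (x + 3)^2 = x^2 + 6*x + 9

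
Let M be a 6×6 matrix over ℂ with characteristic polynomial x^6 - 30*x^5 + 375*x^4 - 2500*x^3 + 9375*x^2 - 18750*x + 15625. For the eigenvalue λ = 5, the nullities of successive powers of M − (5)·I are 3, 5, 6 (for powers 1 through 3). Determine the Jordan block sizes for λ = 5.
Block sizes for λ = 5: [3, 2, 1]

From the dimensions of kernels of powers, the number of Jordan blocks of size at least j is d_j − d_{j−1} where d_j = dim ker(N^j) (with d_0 = 0). Computing the differences gives [3, 2, 1].
The number of blocks of size exactly k is (#blocks of size ≥ k) − (#blocks of size ≥ k + 1), so the partition is: 1 block(s) of size 1, 1 block(s) of size 2, 1 block(s) of size 3.
In nonincreasing order the block sizes are [3, 2, 1].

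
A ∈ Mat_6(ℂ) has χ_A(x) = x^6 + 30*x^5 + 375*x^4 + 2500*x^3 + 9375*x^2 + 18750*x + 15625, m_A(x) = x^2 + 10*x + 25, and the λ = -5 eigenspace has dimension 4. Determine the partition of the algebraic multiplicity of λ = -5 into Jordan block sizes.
Block sizes for λ = -5: [2, 2, 1, 1]

Step 1 — from the characteristic polynomial, algebraic multiplicity of λ = -5 is 6. From dim ker(A − (-5)·I) = 4, there are exactly 4 Jordan blocks for λ = -5.
Step 2 — from the minimal polynomial, the factor (x + 5)^2 tells us the largest block for λ = -5 has size 2.
Step 3 — with total size 6, 4 blocks, and largest block 2, the block sizes (in nonincreasing order) are [2, 2, 1, 1].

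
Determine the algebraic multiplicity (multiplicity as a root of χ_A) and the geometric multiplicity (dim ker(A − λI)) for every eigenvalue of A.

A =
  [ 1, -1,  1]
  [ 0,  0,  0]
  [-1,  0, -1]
λ = 0: alg = 3, geom = 1

Step 1 — factor the characteristic polynomial to read off the algebraic multiplicities:
  χ_A(x) = x^3

Step 2 — compute geometric multiplicities via the rank-nullity identity g(λ) = n − rank(A − λI):
  rank(A − (0)·I) = 2, so dim ker(A − (0)·I) = n − 2 = 1

Summary:
  λ = 0: algebraic multiplicity = 3, geometric multiplicity = 1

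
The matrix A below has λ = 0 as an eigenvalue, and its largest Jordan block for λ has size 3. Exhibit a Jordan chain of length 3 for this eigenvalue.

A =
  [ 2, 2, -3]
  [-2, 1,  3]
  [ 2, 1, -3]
A Jordan chain for λ = 0 of length 3:
v_1 = (-6, 0, -4)ᵀ
v_2 = (2, -2, 2)ᵀ
v_3 = (1, 0, 0)ᵀ

Let N = A − (0)·I. We want v_3 with N^3 v_3 = 0 but N^2 v_3 ≠ 0; then v_{j-1} := N · v_j for j = 3, …, 2.

Pick v_3 = (1, 0, 0)ᵀ.
Then v_2 = N · v_3 = (2, -2, 2)ᵀ.
Then v_1 = N · v_2 = (-6, 0, -4)ᵀ.

Sanity check: (A − (0)·I) v_1 = (0, 0, 0)ᵀ = 0. ✓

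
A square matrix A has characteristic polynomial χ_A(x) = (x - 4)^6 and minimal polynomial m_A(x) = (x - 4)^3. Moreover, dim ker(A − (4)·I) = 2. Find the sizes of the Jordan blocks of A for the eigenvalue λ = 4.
Block sizes for λ = 4: [3, 3]

Step 1 — from the characteristic polynomial, algebraic multiplicity of λ = 4 is 6. From dim ker(A − (4)·I) = 2, there are exactly 2 Jordan blocks for λ = 4.
Step 2 — from the minimal polynomial, the factor (x − 4)^3 tells us the largest block for λ = 4 has size 3.
Step 3 — with total size 6, 2 blocks, and largest block 3, the block sizes (in nonincreasing order) are [3, 3].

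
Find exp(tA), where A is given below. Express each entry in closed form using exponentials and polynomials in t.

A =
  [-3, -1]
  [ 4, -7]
e^{tA} =
  [2*t*exp(-5*t) + exp(-5*t), -t*exp(-5*t)]
  [4*t*exp(-5*t), -2*t*exp(-5*t) + exp(-5*t)]

Strategy: write A = P · J · P⁻¹ where J is a Jordan canonical form, so e^{tA} = P · e^{tJ} · P⁻¹, and e^{tJ} can be computed block-by-block.

A has Jordan form
J =
  [-5,  1]
  [ 0, -5]
(up to reordering of blocks).

Per-block formulas:
  For a 2×2 Jordan block J_2(-5): exp(t · J_2(-5)) = e^(-5t)·(I + t·N), where N is the 2×2 nilpotent shift.

After assembling e^{tJ} and conjugating by P, we get:

e^{tA} =
  [2*t*exp(-5*t) + exp(-5*t), -t*exp(-5*t)]
  [4*t*exp(-5*t), -2*t*exp(-5*t) + exp(-5*t)]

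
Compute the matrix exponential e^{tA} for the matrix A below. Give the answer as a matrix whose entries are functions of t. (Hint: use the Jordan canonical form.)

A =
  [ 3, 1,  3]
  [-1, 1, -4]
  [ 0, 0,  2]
e^{tA} =
  [t*exp(2*t) + exp(2*t), t*exp(2*t), -t^2*exp(2*t)/2 + 3*t*exp(2*t)]
  [-t*exp(2*t), -t*exp(2*t) + exp(2*t), t^2*exp(2*t)/2 - 4*t*exp(2*t)]
  [0, 0, exp(2*t)]

Strategy: write A = P · J · P⁻¹ where J is a Jordan canonical form, so e^{tA} = P · e^{tJ} · P⁻¹, and e^{tJ} can be computed block-by-block.

A has Jordan form
J =
  [2, 1, 0]
  [0, 2, 1]
  [0, 0, 2]
(up to reordering of blocks).

Per-block formulas:
  For a 3×3 Jordan block J_3(2): exp(t · J_3(2)) = e^(2t)·(I + t·N + (t^2/2)·N^2), where N is the 3×3 nilpotent shift.

After assembling e^{tJ} and conjugating by P, we get:

e^{tA} =
  [t*exp(2*t) + exp(2*t), t*exp(2*t), -t^2*exp(2*t)/2 + 3*t*exp(2*t)]
  [-t*exp(2*t), -t*exp(2*t) + exp(2*t), t^2*exp(2*t)/2 - 4*t*exp(2*t)]
  [0, 0, exp(2*t)]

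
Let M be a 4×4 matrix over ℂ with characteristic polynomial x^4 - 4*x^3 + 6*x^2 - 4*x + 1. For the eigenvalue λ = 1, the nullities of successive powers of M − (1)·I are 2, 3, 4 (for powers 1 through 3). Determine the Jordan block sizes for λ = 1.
Block sizes for λ = 1: [3, 1]

From the dimensions of kernels of powers, the number of Jordan blocks of size at least j is d_j − d_{j−1} where d_j = dim ker(N^j) (with d_0 = 0). Computing the differences gives [2, 1, 1].
The number of blocks of size exactly k is (#blocks of size ≥ k) − (#blocks of size ≥ k + 1), so the partition is: 1 block(s) of size 1, 1 block(s) of size 3.
In nonincreasing order the block sizes are [3, 1].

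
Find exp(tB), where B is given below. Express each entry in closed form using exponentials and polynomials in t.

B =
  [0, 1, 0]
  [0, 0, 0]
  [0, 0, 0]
e^{tB} =
  [1, t, 0]
  [0, 1, 0]
  [0, 0, 1]

Strategy: write B = P · J · P⁻¹ where J is a Jordan canonical form, so e^{tB} = P · e^{tJ} · P⁻¹, and e^{tJ} can be computed block-by-block.

B has Jordan form
J =
  [0, 1, 0]
  [0, 0, 0]
  [0, 0, 0]
(up to reordering of blocks).

Per-block formulas:
  For a 1×1 block at λ = 0: exp(t · [0]) = [e^(0t)].
  For a 2×2 Jordan block J_2(0): exp(t · J_2(0)) = e^(0t)·(I + t·N), where N is the 2×2 nilpotent shift.

After assembling e^{tJ} and conjugating by P, we get:

e^{tB} =
  [1, t, 0]
  [0, 1, 0]
  [0, 0, 1]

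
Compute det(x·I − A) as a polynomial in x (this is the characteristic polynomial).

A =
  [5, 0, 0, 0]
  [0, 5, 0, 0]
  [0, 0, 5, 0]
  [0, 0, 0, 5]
x^4 - 20*x^3 + 150*x^2 - 500*x + 625

Expanding det(x·I − A) (e.g. by cofactor expansion or by noting that A is similar to its Jordan form J, which has the same characteristic polynomial as A) gives
  χ_A(x) = x^4 - 20*x^3 + 150*x^2 - 500*x + 625
which factors as (x - 5)^4. The eigenvalues (with algebraic multiplicities) are λ = 5 with multiplicity 4.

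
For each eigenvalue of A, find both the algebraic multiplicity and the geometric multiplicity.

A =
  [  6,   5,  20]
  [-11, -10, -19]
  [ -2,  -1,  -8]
λ = -4: alg = 3, geom = 1

Step 1 — factor the characteristic polynomial to read off the algebraic multiplicities:
  χ_A(x) = (x + 4)^3

Step 2 — compute geometric multiplicities via the rank-nullity identity g(λ) = n − rank(A − λI):
  rank(A − (-4)·I) = 2, so dim ker(A − (-4)·I) = n − 2 = 1

Summary:
  λ = -4: algebraic multiplicity = 3, geometric multiplicity = 1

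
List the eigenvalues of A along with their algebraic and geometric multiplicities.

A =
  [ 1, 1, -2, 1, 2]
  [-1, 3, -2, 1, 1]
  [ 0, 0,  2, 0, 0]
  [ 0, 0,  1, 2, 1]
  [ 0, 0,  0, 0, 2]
λ = 2: alg = 5, geom = 2

Step 1 — factor the characteristic polynomial to read off the algebraic multiplicities:
  χ_A(x) = (x - 2)^5

Step 2 — compute geometric multiplicities via the rank-nullity identity g(λ) = n − rank(A − λI):
  rank(A − (2)·I) = 3, so dim ker(A − (2)·I) = n − 3 = 2

Summary:
  λ = 2: algebraic multiplicity = 5, geometric multiplicity = 2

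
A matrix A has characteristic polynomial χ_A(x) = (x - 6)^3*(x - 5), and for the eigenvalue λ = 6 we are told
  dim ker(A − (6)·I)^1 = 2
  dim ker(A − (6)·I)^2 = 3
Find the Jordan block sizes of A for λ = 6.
Block sizes for λ = 6: [2, 1]

From the dimensions of kernels of powers, the number of Jordan blocks of size at least j is d_j − d_{j−1} where d_j = dim ker(N^j) (with d_0 = 0). Computing the differences gives [2, 1].
The number of blocks of size exactly k is (#blocks of size ≥ k) − (#blocks of size ≥ k + 1), so the partition is: 1 block(s) of size 1, 1 block(s) of size 2.
In nonincreasing order the block sizes are [2, 1].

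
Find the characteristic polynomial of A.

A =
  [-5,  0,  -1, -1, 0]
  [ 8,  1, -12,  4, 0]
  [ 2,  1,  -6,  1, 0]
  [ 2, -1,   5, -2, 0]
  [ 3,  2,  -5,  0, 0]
x^5 + 12*x^4 + 54*x^3 + 108*x^2 + 81*x

Expanding det(x·I − A) (e.g. by cofactor expansion or by noting that A is similar to its Jordan form J, which has the same characteristic polynomial as A) gives
  χ_A(x) = x^5 + 12*x^4 + 54*x^3 + 108*x^2 + 81*x
which factors as x*(x + 3)^4. The eigenvalues (with algebraic multiplicities) are λ = -3 with multiplicity 4, λ = 0 with multiplicity 1.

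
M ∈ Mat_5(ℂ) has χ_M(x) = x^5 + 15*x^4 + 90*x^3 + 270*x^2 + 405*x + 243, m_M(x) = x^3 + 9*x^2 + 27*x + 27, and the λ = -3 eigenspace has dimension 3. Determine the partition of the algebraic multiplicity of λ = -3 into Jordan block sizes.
Block sizes for λ = -3: [3, 1, 1]

Step 1 — from the characteristic polynomial, algebraic multiplicity of λ = -3 is 5. From dim ker(M − (-3)·I) = 3, there are exactly 3 Jordan blocks for λ = -3.
Step 2 — from the minimal polynomial, the factor (x + 3)^3 tells us the largest block for λ = -3 has size 3.
Step 3 — with total size 5, 3 blocks, and largest block 3, the block sizes (in nonincreasing order) are [3, 1, 1].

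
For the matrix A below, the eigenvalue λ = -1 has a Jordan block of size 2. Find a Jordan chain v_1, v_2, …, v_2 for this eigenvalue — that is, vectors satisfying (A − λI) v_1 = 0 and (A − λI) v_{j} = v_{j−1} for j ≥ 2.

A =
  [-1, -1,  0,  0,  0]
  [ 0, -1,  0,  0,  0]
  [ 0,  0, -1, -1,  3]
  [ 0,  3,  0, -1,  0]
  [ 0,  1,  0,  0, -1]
A Jordan chain for λ = -1 of length 2:
v_1 = (-1, 0, 0, 3, 1)ᵀ
v_2 = (0, 1, 0, 0, 0)ᵀ

Let N = A − (-1)·I. We want v_2 with N^2 v_2 = 0 but N^1 v_2 ≠ 0; then v_{j-1} := N · v_j for j = 2, …, 2.

Pick v_2 = (0, 1, 0, 0, 0)ᵀ.
Then v_1 = N · v_2 = (-1, 0, 0, 3, 1)ᵀ.

Sanity check: (A − (-1)·I) v_1 = (0, 0, 0, 0, 0)ᵀ = 0. ✓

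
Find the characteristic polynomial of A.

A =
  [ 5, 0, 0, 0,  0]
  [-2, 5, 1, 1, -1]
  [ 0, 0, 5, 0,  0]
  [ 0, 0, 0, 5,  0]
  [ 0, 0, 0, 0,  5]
x^5 - 25*x^4 + 250*x^3 - 1250*x^2 + 3125*x - 3125

Expanding det(x·I − A) (e.g. by cofactor expansion or by noting that A is similar to its Jordan form J, which has the same characteristic polynomial as A) gives
  χ_A(x) = x^5 - 25*x^4 + 250*x^3 - 1250*x^2 + 3125*x - 3125
which factors as (x - 5)^5. The eigenvalues (with algebraic multiplicities) are λ = 5 with multiplicity 5.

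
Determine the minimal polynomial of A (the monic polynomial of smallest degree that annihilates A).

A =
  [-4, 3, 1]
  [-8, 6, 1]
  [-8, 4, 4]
x^3 - 6*x^2 + 12*x - 8

The characteristic polynomial is χ_A(x) = (x - 2)^3, so the eigenvalues are known. The minimal polynomial is
  m_A(x) = Π_λ (x − λ)^{k_λ}
where k_λ is the size of the *largest* Jordan block for λ (equivalently, the smallest k with (A − λI)^k v = 0 for every generalised eigenvector v of λ).

  λ = 2: largest Jordan block has size 3, contributing (x − 2)^3

So m_A(x) = (x - 2)^3 = x^3 - 6*x^2 + 12*x - 8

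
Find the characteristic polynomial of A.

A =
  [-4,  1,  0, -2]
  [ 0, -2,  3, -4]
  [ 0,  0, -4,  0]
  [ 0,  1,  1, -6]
x^4 + 16*x^3 + 96*x^2 + 256*x + 256

Expanding det(x·I − A) (e.g. by cofactor expansion or by noting that A is similar to its Jordan form J, which has the same characteristic polynomial as A) gives
  χ_A(x) = x^4 + 16*x^3 + 96*x^2 + 256*x + 256
which factors as (x + 4)^4. The eigenvalues (with algebraic multiplicities) are λ = -4 with multiplicity 4.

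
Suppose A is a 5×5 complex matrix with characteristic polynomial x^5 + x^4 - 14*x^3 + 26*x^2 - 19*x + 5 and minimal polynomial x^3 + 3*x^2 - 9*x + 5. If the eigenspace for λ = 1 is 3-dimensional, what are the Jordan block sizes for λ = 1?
Block sizes for λ = 1: [2, 1, 1]

Step 1 — from the characteristic polynomial, algebraic multiplicity of λ = 1 is 4. From dim ker(A − (1)·I) = 3, there are exactly 3 Jordan blocks for λ = 1.
Step 2 — from the minimal polynomial, the factor (x − 1)^2 tells us the largest block for λ = 1 has size 2.
Step 3 — with total size 4, 3 blocks, and largest block 2, the block sizes (in nonincreasing order) are [2, 1, 1].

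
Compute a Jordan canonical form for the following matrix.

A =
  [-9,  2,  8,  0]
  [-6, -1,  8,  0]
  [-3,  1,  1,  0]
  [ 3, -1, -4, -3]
J_2(-3) ⊕ J_1(-3) ⊕ J_1(-3)

The characteristic polynomial is
  det(x·I − A) = x^4 + 12*x^3 + 54*x^2 + 108*x + 81 = (x + 3)^4

Eigenvalues and multiplicities (the geometric multiplicity of λ is n − rank(A − λI), which equals the number of Jordan blocks for λ):
  λ = -3: algebraic multiplicity = 4, geometric multiplicity = 3

Determining the block sizes for each eigenvalue:
  λ = -3: 3 blocks summing to 4 forces exactly one block of size 2 and the rest size 1 → block sizes [2, 1, 1]

Assembling the blocks gives a Jordan form
J =
  [-3,  1,  0,  0]
  [ 0, -3,  0,  0]
  [ 0,  0, -3,  0]
  [ 0,  0,  0, -3]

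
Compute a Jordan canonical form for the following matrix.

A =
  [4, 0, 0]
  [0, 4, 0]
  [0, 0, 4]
J_1(4) ⊕ J_1(4) ⊕ J_1(4)

The characteristic polynomial is
  det(x·I − A) = x^3 - 12*x^2 + 48*x - 64 = (x - 4)^3

Eigenvalues and multiplicities (the geometric multiplicity of λ is n − rank(A − λI), which equals the number of Jordan blocks for λ):
  λ = 4: algebraic multiplicity = 3, geometric multiplicity = 3

Determining the block sizes for each eigenvalue:
  λ = 4: gm = am = 3, so every block has size 1 → block sizes [1, 1, 1]

Assembling the blocks gives a Jordan form
J =
  [4, 0, 0]
  [0, 4, 0]
  [0, 0, 4]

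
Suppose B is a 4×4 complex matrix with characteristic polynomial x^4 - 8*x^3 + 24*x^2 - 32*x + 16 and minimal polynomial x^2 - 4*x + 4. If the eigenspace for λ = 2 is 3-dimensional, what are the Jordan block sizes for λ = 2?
Block sizes for λ = 2: [2, 1, 1]

Step 1 — from the characteristic polynomial, algebraic multiplicity of λ = 2 is 4. From dim ker(B − (2)·I) = 3, there are exactly 3 Jordan blocks for λ = 2.
Step 2 — from the minimal polynomial, the factor (x − 2)^2 tells us the largest block for λ = 2 has size 2.
Step 3 — with total size 4, 3 blocks, and largest block 2, the block sizes (in nonincreasing order) are [2, 1, 1].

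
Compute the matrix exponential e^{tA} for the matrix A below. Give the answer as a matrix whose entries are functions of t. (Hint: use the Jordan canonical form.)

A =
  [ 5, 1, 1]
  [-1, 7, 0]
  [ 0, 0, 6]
e^{tA} =
  [-t*exp(6*t) + exp(6*t), t*exp(6*t), -t^2*exp(6*t)/2 + t*exp(6*t)]
  [-t*exp(6*t), t*exp(6*t) + exp(6*t), -t^2*exp(6*t)/2]
  [0, 0, exp(6*t)]

Strategy: write A = P · J · P⁻¹ where J is a Jordan canonical form, so e^{tA} = P · e^{tJ} · P⁻¹, and e^{tJ} can be computed block-by-block.

A has Jordan form
J =
  [6, 1, 0]
  [0, 6, 1]
  [0, 0, 6]
(up to reordering of blocks).

Per-block formulas:
  For a 3×3 Jordan block J_3(6): exp(t · J_3(6)) = e^(6t)·(I + t·N + (t^2/2)·N^2), where N is the 3×3 nilpotent shift.

After assembling e^{tJ} and conjugating by P, we get:

e^{tA} =
  [-t*exp(6*t) + exp(6*t), t*exp(6*t), -t^2*exp(6*t)/2 + t*exp(6*t)]
  [-t*exp(6*t), t*exp(6*t) + exp(6*t), -t^2*exp(6*t)/2]
  [0, 0, exp(6*t)]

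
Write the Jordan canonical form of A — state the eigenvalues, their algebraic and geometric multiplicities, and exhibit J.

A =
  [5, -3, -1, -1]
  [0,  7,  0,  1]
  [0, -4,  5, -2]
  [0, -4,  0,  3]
J_3(5) ⊕ J_1(5)

The characteristic polynomial is
  det(x·I − A) = x^4 - 20*x^3 + 150*x^2 - 500*x + 625 = (x - 5)^4

Eigenvalues and multiplicities (the geometric multiplicity of λ is n − rank(A − λI), which equals the number of Jordan blocks for λ):
  λ = 5: algebraic multiplicity = 4, geometric multiplicity = 2

Determining the block sizes for each eigenvalue:
  λ = 5: with am = 4 and gm = 2, the partition is not yet determined (e.g. several partitions of 4 into 2 parts exist). Let N = A − (5)·I. Computing rank(N^1) = 2, rank(N^2) = 1, rank(N^3) = 0; the number of blocks of size ≥ j is rank(N^{j−1}) − rank(N^j), giving [2, 1, 1]. So we have 1 block(s) of size 3, 1 block(s) of size 1 → block sizes [3, 1]

Assembling the blocks gives a Jordan form
J =
  [5, 1, 0, 0]
  [0, 5, 1, 0]
  [0, 0, 5, 0]
  [0, 0, 0, 5]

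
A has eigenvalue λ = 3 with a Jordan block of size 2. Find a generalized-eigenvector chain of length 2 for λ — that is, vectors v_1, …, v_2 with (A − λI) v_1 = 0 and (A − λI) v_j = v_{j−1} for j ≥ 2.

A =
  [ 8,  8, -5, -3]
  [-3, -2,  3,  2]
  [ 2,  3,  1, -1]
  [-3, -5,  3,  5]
A Jordan chain for λ = 3 of length 2:
v_1 = (5, -3, 2, -3)ᵀ
v_2 = (1, 0, 0, 0)ᵀ

Let N = A − (3)·I. We want v_2 with N^2 v_2 = 0 but N^1 v_2 ≠ 0; then v_{j-1} := N · v_j for j = 2, …, 2.

Pick v_2 = (1, 0, 0, 0)ᵀ.
Then v_1 = N · v_2 = (5, -3, 2, -3)ᵀ.

Sanity check: (A − (3)·I) v_1 = (0, 0, 0, 0)ᵀ = 0. ✓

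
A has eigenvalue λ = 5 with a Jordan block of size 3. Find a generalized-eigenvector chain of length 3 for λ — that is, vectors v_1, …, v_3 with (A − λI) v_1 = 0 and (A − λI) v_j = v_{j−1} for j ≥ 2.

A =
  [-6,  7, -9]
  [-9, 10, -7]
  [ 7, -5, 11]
A Jordan chain for λ = 5 of length 3:
v_1 = (-5, 5, 10)ᵀ
v_2 = (-11, -9, 7)ᵀ
v_3 = (1, 0, 0)ᵀ

Let N = A − (5)·I. We want v_3 with N^3 v_3 = 0 but N^2 v_3 ≠ 0; then v_{j-1} := N · v_j for j = 3, …, 2.

Pick v_3 = (1, 0, 0)ᵀ.
Then v_2 = N · v_3 = (-11, -9, 7)ᵀ.
Then v_1 = N · v_2 = (-5, 5, 10)ᵀ.

Sanity check: (A − (5)·I) v_1 = (0, 0, 0)ᵀ = 0. ✓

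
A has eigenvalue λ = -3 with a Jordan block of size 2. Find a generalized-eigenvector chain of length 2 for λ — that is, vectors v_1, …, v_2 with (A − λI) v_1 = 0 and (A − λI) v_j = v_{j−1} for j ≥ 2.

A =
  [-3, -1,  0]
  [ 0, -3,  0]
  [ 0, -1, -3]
A Jordan chain for λ = -3 of length 2:
v_1 = (-1, 0, -1)ᵀ
v_2 = (0, 1, 0)ᵀ

Let N = A − (-3)·I. We want v_2 with N^2 v_2 = 0 but N^1 v_2 ≠ 0; then v_{j-1} := N · v_j for j = 2, …, 2.

Pick v_2 = (0, 1, 0)ᵀ.
Then v_1 = N · v_2 = (-1, 0, -1)ᵀ.

Sanity check: (A − (-3)·I) v_1 = (0, 0, 0)ᵀ = 0. ✓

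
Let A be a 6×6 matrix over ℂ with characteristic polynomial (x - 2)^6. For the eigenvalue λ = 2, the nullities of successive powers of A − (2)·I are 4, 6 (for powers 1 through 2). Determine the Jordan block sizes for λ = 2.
Block sizes for λ = 2: [2, 2, 1, 1]

From the dimensions of kernels of powers, the number of Jordan blocks of size at least j is d_j − d_{j−1} where d_j = dim ker(N^j) (with d_0 = 0). Computing the differences gives [4, 2].
The number of blocks of size exactly k is (#blocks of size ≥ k) − (#blocks of size ≥ k + 1), so the partition is: 2 block(s) of size 1, 2 block(s) of size 2.
In nonincreasing order the block sizes are [2, 2, 1, 1].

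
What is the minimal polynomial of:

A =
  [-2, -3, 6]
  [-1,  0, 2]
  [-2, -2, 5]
x^2 - 2*x + 1

The characteristic polynomial is χ_A(x) = (x - 1)^3, so the eigenvalues are known. The minimal polynomial is
  m_A(x) = Π_λ (x − λ)^{k_λ}
where k_λ is the size of the *largest* Jordan block for λ (equivalently, the smallest k with (A − λI)^k v = 0 for every generalised eigenvector v of λ).

  λ = 1: largest Jordan block has size 2, contributing (x − 1)^2

So m_A(x) = (x - 1)^2 = x^2 - 2*x + 1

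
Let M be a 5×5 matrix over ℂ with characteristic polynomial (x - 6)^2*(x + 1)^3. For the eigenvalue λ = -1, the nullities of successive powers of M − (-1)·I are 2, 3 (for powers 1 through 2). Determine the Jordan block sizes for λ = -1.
Block sizes for λ = -1: [2, 1]

From the dimensions of kernels of powers, the number of Jordan blocks of size at least j is d_j − d_{j−1} where d_j = dim ker(N^j) (with d_0 = 0). Computing the differences gives [2, 1].
The number of blocks of size exactly k is (#blocks of size ≥ k) − (#blocks of size ≥ k + 1), so the partition is: 1 block(s) of size 1, 1 block(s) of size 2.
In nonincreasing order the block sizes are [2, 1].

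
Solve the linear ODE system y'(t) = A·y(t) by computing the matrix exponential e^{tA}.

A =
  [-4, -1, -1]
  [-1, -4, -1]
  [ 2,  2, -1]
e^{tA} =
  [-t*exp(-3*t) + exp(-3*t), -t*exp(-3*t), -t*exp(-3*t)]
  [-t*exp(-3*t), -t*exp(-3*t) + exp(-3*t), -t*exp(-3*t)]
  [2*t*exp(-3*t), 2*t*exp(-3*t), 2*t*exp(-3*t) + exp(-3*t)]

Strategy: write A = P · J · P⁻¹ where J is a Jordan canonical form, so e^{tA} = P · e^{tJ} · P⁻¹, and e^{tJ} can be computed block-by-block.

A has Jordan form
J =
  [-3,  1,  0]
  [ 0, -3,  0]
  [ 0,  0, -3]
(up to reordering of blocks).

Per-block formulas:
  For a 2×2 Jordan block J_2(-3): exp(t · J_2(-3)) = e^(-3t)·(I + t·N), where N is the 2×2 nilpotent shift.
  For a 1×1 block at λ = -3: exp(t · [-3]) = [e^(-3t)].

After assembling e^{tJ} and conjugating by P, we get:

e^{tA} =
  [-t*exp(-3*t) + exp(-3*t), -t*exp(-3*t), -t*exp(-3*t)]
  [-t*exp(-3*t), -t*exp(-3*t) + exp(-3*t), -t*exp(-3*t)]
  [2*t*exp(-3*t), 2*t*exp(-3*t), 2*t*exp(-3*t) + exp(-3*t)]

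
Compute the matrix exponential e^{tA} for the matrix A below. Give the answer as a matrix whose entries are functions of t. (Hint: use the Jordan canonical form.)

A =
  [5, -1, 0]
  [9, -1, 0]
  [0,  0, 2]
e^{tA} =
  [3*t*exp(2*t) + exp(2*t), -t*exp(2*t), 0]
  [9*t*exp(2*t), -3*t*exp(2*t) + exp(2*t), 0]
  [0, 0, exp(2*t)]

Strategy: write A = P · J · P⁻¹ where J is a Jordan canonical form, so e^{tA} = P · e^{tJ} · P⁻¹, and e^{tJ} can be computed block-by-block.

A has Jordan form
J =
  [2, 1, 0]
  [0, 2, 0]
  [0, 0, 2]
(up to reordering of blocks).

Per-block formulas:
  For a 2×2 Jordan block J_2(2): exp(t · J_2(2)) = e^(2t)·(I + t·N), where N is the 2×2 nilpotent shift.
  For a 1×1 block at λ = 2: exp(t · [2]) = [e^(2t)].

After assembling e^{tJ} and conjugating by P, we get:

e^{tA} =
  [3*t*exp(2*t) + exp(2*t), -t*exp(2*t), 0]
  [9*t*exp(2*t), -3*t*exp(2*t) + exp(2*t), 0]
  [0, 0, exp(2*t)]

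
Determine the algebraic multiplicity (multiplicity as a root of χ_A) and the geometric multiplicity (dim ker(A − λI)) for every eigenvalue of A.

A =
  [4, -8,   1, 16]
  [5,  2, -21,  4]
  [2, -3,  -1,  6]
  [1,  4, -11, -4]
λ = -1: alg = 3, geom = 1; λ = 4: alg = 1, geom = 1

Step 1 — factor the characteristic polynomial to read off the algebraic multiplicities:
  χ_A(x) = (x - 4)*(x + 1)^3

Step 2 — compute geometric multiplicities via the rank-nullity identity g(λ) = n − rank(A − λI):
  rank(A − (-1)·I) = 3, so dim ker(A − (-1)·I) = n − 3 = 1
  rank(A − (4)·I) = 3, so dim ker(A − (4)·I) = n − 3 = 1

Summary:
  λ = -1: algebraic multiplicity = 3, geometric multiplicity = 1
  λ = 4: algebraic multiplicity = 1, geometric multiplicity = 1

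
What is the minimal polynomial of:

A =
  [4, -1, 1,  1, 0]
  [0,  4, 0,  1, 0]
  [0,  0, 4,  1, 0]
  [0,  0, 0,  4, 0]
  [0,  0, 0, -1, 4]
x^2 - 8*x + 16

The characteristic polynomial is χ_A(x) = (x - 4)^5, so the eigenvalues are known. The minimal polynomial is
  m_A(x) = Π_λ (x − λ)^{k_λ}
where k_λ is the size of the *largest* Jordan block for λ (equivalently, the smallest k with (A − λI)^k v = 0 for every generalised eigenvector v of λ).

  λ = 4: largest Jordan block has size 2, contributing (x − 4)^2

So m_A(x) = (x - 4)^2 = x^2 - 8*x + 16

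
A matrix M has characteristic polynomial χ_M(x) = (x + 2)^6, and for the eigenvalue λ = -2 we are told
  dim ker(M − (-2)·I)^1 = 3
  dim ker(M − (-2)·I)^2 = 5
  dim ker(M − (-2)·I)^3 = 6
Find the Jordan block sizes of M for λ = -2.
Block sizes for λ = -2: [3, 2, 1]

From the dimensions of kernels of powers, the number of Jordan blocks of size at least j is d_j − d_{j−1} where d_j = dim ker(N^j) (with d_0 = 0). Computing the differences gives [3, 2, 1].
The number of blocks of size exactly k is (#blocks of size ≥ k) − (#blocks of size ≥ k + 1), so the partition is: 1 block(s) of size 1, 1 block(s) of size 2, 1 block(s) of size 3.
In nonincreasing order the block sizes are [3, 2, 1].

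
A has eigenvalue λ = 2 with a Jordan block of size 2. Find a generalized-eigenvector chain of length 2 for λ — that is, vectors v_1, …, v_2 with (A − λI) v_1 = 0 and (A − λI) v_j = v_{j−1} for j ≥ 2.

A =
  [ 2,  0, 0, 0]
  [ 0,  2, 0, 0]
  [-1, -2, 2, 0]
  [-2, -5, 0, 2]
A Jordan chain for λ = 2 of length 2:
v_1 = (0, 0, -1, -2)ᵀ
v_2 = (1, 0, 0, 0)ᵀ

Let N = A − (2)·I. We want v_2 with N^2 v_2 = 0 but N^1 v_2 ≠ 0; then v_{j-1} := N · v_j for j = 2, …, 2.

Pick v_2 = (1, 0, 0, 0)ᵀ.
Then v_1 = N · v_2 = (0, 0, -1, -2)ᵀ.

Sanity check: (A − (2)·I) v_1 = (0, 0, 0, 0)ᵀ = 0. ✓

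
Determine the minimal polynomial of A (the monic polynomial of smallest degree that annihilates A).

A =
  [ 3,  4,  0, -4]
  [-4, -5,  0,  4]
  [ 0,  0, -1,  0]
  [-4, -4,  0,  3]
x^2 - 2*x - 3

The characteristic polynomial is χ_A(x) = (x - 3)*(x + 1)^3, so the eigenvalues are known. The minimal polynomial is
  m_A(x) = Π_λ (x − λ)^{k_λ}
where k_λ is the size of the *largest* Jordan block for λ (equivalently, the smallest k with (A − λI)^k v = 0 for every generalised eigenvector v of λ).

  λ = -1: largest Jordan block has size 1, contributing (x + 1)
  λ = 3: largest Jordan block has size 1, contributing (x − 3)

So m_A(x) = (x - 3)*(x + 1) = x^2 - 2*x - 3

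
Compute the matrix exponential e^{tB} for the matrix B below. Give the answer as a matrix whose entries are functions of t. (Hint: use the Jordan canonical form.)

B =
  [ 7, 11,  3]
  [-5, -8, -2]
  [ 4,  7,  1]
e^{tB} =
  [3*t^2 + 7*t + 1, 5*t^2 + 11*t, t^2 + 3*t]
  [-3*t^2/2 - 5*t, -5*t^2/2 - 8*t + 1, -t^2/2 - 2*t]
  [-3*t^2/2 + 4*t, -5*t^2/2 + 7*t, -t^2/2 + t + 1]

Strategy: write B = P · J · P⁻¹ where J is a Jordan canonical form, so e^{tB} = P · e^{tJ} · P⁻¹, and e^{tJ} can be computed block-by-block.

B has Jordan form
J =
  [0, 1, 0]
  [0, 0, 1]
  [0, 0, 0]
(up to reordering of blocks).

Per-block formulas:
  For a 3×3 Jordan block J_3(0): exp(t · J_3(0)) = e^(0t)·(I + t·N + (t^2/2)·N^2), where N is the 3×3 nilpotent shift.

After assembling e^{tJ} and conjugating by P, we get:

e^{tB} =
  [3*t^2 + 7*t + 1, 5*t^2 + 11*t, t^2 + 3*t]
  [-3*t^2/2 - 5*t, -5*t^2/2 - 8*t + 1, -t^2/2 - 2*t]
  [-3*t^2/2 + 4*t, -5*t^2/2 + 7*t, -t^2/2 + t + 1]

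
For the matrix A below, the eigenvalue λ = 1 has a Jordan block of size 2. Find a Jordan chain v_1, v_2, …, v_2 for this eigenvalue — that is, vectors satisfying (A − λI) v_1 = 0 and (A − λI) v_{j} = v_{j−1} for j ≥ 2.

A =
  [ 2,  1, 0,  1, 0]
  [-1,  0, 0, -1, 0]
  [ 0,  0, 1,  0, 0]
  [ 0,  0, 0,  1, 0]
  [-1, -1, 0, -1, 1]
A Jordan chain for λ = 1 of length 2:
v_1 = (1, -1, 0, 0, -1)ᵀ
v_2 = (1, 0, 0, 0, 0)ᵀ

Let N = A − (1)·I. We want v_2 with N^2 v_2 = 0 but N^1 v_2 ≠ 0; then v_{j-1} := N · v_j for j = 2, …, 2.

Pick v_2 = (1, 0, 0, 0, 0)ᵀ.
Then v_1 = N · v_2 = (1, -1, 0, 0, -1)ᵀ.

Sanity check: (A − (1)·I) v_1 = (0, 0, 0, 0, 0)ᵀ = 0. ✓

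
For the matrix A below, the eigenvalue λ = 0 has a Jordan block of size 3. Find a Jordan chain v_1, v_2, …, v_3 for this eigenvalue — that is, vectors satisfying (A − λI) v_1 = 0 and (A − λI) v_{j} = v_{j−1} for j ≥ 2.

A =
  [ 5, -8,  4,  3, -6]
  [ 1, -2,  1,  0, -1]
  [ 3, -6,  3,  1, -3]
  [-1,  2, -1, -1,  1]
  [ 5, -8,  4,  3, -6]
A Jordan chain for λ = 0 of length 3:
v_1 = (0, -1, -2, 0, 0)ᵀ
v_2 = (-1, -1, -3, 1, -1)ᵀ
v_3 = (3, 2, 0, 0, 0)ᵀ

Let N = A − (0)·I. We want v_3 with N^3 v_3 = 0 but N^2 v_3 ≠ 0; then v_{j-1} := N · v_j for j = 3, …, 2.

Pick v_3 = (3, 2, 0, 0, 0)ᵀ.
Then v_2 = N · v_3 = (-1, -1, -3, 1, -1)ᵀ.
Then v_1 = N · v_2 = (0, -1, -2, 0, 0)ᵀ.

Sanity check: (A − (0)·I) v_1 = (0, 0, 0, 0, 0)ᵀ = 0. ✓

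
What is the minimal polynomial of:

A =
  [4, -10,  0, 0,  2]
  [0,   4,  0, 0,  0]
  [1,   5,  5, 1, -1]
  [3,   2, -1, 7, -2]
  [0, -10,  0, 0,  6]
x^4 - 22*x^3 + 180*x^2 - 648*x + 864

The characteristic polynomial is χ_A(x) = (x - 6)^3*(x - 4)^2, so the eigenvalues are known. The minimal polynomial is
  m_A(x) = Π_λ (x − λ)^{k_λ}
where k_λ is the size of the *largest* Jordan block for λ (equivalently, the smallest k with (A − λI)^k v = 0 for every generalised eigenvector v of λ).

  λ = 4: largest Jordan block has size 1, contributing (x − 4)
  λ = 6: largest Jordan block has size 3, contributing (x − 6)^3

So m_A(x) = (x - 6)^3*(x - 4) = x^4 - 22*x^3 + 180*x^2 - 648*x + 864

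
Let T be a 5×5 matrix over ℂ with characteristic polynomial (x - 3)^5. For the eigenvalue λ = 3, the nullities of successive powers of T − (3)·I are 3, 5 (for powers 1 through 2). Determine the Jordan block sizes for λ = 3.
Block sizes for λ = 3: [2, 2, 1]

From the dimensions of kernels of powers, the number of Jordan blocks of size at least j is d_j − d_{j−1} where d_j = dim ker(N^j) (with d_0 = 0). Computing the differences gives [3, 2].
The number of blocks of size exactly k is (#blocks of size ≥ k) − (#blocks of size ≥ k + 1), so the partition is: 1 block(s) of size 1, 2 block(s) of size 2.
In nonincreasing order the block sizes are [2, 2, 1].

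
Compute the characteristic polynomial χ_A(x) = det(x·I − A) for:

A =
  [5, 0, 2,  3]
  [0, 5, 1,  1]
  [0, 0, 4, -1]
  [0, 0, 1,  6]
x^4 - 20*x^3 + 150*x^2 - 500*x + 625

Expanding det(x·I − A) (e.g. by cofactor expansion or by noting that A is similar to its Jordan form J, which has the same characteristic polynomial as A) gives
  χ_A(x) = x^4 - 20*x^3 + 150*x^2 - 500*x + 625
which factors as (x - 5)^4. The eigenvalues (with algebraic multiplicities) are λ = 5 with multiplicity 4.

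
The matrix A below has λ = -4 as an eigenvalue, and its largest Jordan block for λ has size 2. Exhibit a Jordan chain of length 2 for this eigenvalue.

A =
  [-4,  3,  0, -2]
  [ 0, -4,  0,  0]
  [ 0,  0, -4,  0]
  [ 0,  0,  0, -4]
A Jordan chain for λ = -4 of length 2:
v_1 = (3, 0, 0, 0)ᵀ
v_2 = (0, 1, 0, 0)ᵀ

Let N = A − (-4)·I. We want v_2 with N^2 v_2 = 0 but N^1 v_2 ≠ 0; then v_{j-1} := N · v_j for j = 2, …, 2.

Pick v_2 = (0, 1, 0, 0)ᵀ.
Then v_1 = N · v_2 = (3, 0, 0, 0)ᵀ.

Sanity check: (A − (-4)·I) v_1 = (0, 0, 0, 0)ᵀ = 0. ✓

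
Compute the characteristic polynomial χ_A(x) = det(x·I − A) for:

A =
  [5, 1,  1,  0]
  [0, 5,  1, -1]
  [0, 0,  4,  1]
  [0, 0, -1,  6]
x^4 - 20*x^3 + 150*x^2 - 500*x + 625

Expanding det(x·I − A) (e.g. by cofactor expansion or by noting that A is similar to its Jordan form J, which has the same characteristic polynomial as A) gives
  χ_A(x) = x^4 - 20*x^3 + 150*x^2 - 500*x + 625
which factors as (x - 5)^4. The eigenvalues (with algebraic multiplicities) are λ = 5 with multiplicity 4.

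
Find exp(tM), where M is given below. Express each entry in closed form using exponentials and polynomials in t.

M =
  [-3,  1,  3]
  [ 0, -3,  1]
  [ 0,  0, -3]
e^{tM} =
  [exp(-3*t), t*exp(-3*t), t^2*exp(-3*t)/2 + 3*t*exp(-3*t)]
  [0, exp(-3*t), t*exp(-3*t)]
  [0, 0, exp(-3*t)]

Strategy: write M = P · J · P⁻¹ where J is a Jordan canonical form, so e^{tM} = P · e^{tJ} · P⁻¹, and e^{tJ} can be computed block-by-block.

M has Jordan form
J =
  [-3,  1,  0]
  [ 0, -3,  1]
  [ 0,  0, -3]
(up to reordering of blocks).

Per-block formulas:
  For a 3×3 Jordan block J_3(-3): exp(t · J_3(-3)) = e^(-3t)·(I + t·N + (t^2/2)·N^2), where N is the 3×3 nilpotent shift.

After assembling e^{tJ} and conjugating by P, we get:

e^{tM} =
  [exp(-3*t), t*exp(-3*t), t^2*exp(-3*t)/2 + 3*t*exp(-3*t)]
  [0, exp(-3*t), t*exp(-3*t)]
  [0, 0, exp(-3*t)]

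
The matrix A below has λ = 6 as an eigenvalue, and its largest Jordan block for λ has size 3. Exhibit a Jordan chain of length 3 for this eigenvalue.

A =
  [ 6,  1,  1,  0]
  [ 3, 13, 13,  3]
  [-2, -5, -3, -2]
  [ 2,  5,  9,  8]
A Jordan chain for λ = 6 of length 3:
v_1 = (1, 1, -1, 1)ᵀ
v_2 = (0, 3, -2, 2)ᵀ
v_3 = (1, 0, 0, 0)ᵀ

Let N = A − (6)·I. We want v_3 with N^3 v_3 = 0 but N^2 v_3 ≠ 0; then v_{j-1} := N · v_j for j = 3, …, 2.

Pick v_3 = (1, 0, 0, 0)ᵀ.
Then v_2 = N · v_3 = (0, 3, -2, 2)ᵀ.
Then v_1 = N · v_2 = (1, 1, -1, 1)ᵀ.

Sanity check: (A − (6)·I) v_1 = (0, 0, 0, 0)ᵀ = 0. ✓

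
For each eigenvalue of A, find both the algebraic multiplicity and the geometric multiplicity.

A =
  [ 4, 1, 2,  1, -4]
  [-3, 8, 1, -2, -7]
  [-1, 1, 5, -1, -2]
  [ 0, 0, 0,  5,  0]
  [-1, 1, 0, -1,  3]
λ = 5: alg = 5, geom = 3

Step 1 — factor the characteristic polynomial to read off the algebraic multiplicities:
  χ_A(x) = (x - 5)^5

Step 2 — compute geometric multiplicities via the rank-nullity identity g(λ) = n − rank(A − λI):
  rank(A − (5)·I) = 2, so dim ker(A − (5)·I) = n − 2 = 3

Summary:
  λ = 5: algebraic multiplicity = 5, geometric multiplicity = 3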